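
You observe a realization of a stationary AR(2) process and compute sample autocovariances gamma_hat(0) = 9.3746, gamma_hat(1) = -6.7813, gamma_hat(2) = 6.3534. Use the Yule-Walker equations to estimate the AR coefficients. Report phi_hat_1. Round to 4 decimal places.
\hat\phi_{1} = -0.4890

The Yule-Walker equations for an AR(p) process read, in matrix form,
  Gamma_p phi = r_p,   with   (Gamma_p)_{ij} = gamma(|i - j|),
                       (r_p)_i = gamma(i),   i,j = 1..p.
Substitute the sample gammas (Toeplitz matrix and right-hand side of size 2):
  Gamma_p = [[9.3746, -6.7813], [-6.7813, 9.3746]]
  r_p     = [-6.7813, 6.3534]
Written out:
  9.3746 phi_1 - 6.7813 phi_2 = -6.7813
  -6.7813 phi_1 + 9.3746 phi_2 = 6.3534
Solve by Cramer's rule:
  det = gamma(0)^2 - gamma(1)^2 = (9.3746)^2 - (-6.7813)^2 = 87.88312516 - 45.98602969 = 41.89709547
  phi_hat_1 = [gamma(1) gamma(0) - gamma(1) gamma(2)] / det = [(-6.7813)(9.3746) - (-6.7813)(6.3534)] / 41.89709547 = -20.48766356 / 41.89709547 = -0.489
  phi_hat_2 = [gamma(0) gamma(2) - gamma(1)^2] / det = [(9.3746)(6.3534) - (-6.7813)^2] / 41.89709547 = 13.57455395 / 41.89709547 = 0.324
So phi_hat = [-0.4890, 0.3240].
Therefore phi_hat_1 = -0.4890.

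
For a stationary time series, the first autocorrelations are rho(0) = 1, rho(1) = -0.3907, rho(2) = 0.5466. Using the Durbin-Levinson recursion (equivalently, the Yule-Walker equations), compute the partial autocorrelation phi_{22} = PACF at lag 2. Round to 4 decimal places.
\phi_{22} = 0.4649

The PACF at lag k is phi_{kk}, the last component of the solution
to the Yule-Walker system G_k phi = r_k where
  (G_k)_{ij} = rho(|i - j|), (r_k)_i = rho(i), i,j = 1..k.
Equivalently, Durbin-Levinson gives phi_{kk} iteratively:
  phi_{11} = rho(1)
  phi_{kk} = [rho(k) - sum_{j=1..k-1} phi_{k-1,j} rho(k-j)]
            / [1 - sum_{j=1..k-1} phi_{k-1,j} rho(j)],
  phi_{k,j} = phi_{k-1,j} - phi_{kk} phi_{k-1,k-j},  j = 1..k-1.
Step k = 1:
  phi_11 = rho(1) = -0.3907.
Step k = 2:
  phi_22 = [rho(2) - phi_11 rho(1)] / [1 - phi_11 rho(1)] = [0.5466 - (-0.3907)(-0.3907)] / [1 - (-0.3907)(-0.3907)]
         = 0.39395351 / 0.84735351 = 0.4649.
Therefore phi_{22} = 0.4649.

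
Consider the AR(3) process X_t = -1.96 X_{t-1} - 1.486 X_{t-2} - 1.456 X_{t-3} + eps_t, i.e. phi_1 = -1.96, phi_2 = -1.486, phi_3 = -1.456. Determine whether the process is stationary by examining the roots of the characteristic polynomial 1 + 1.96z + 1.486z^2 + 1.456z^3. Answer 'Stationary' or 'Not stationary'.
\text{Not stationary}

The AR(p) characteristic polynomial is P(z) = 1 + 1.96z + 1.486z^2 + 1.456z^3.
Stationarity requires all roots to lie outside the unit circle, i.e. |z| > 1 for every root.
Degree 3: look for a simple real root z0 first, then factor out (1 - z/z0) and solve the remaining quadratic.
Testing z0 = -0.625: P(-0.625) = 1 + (1.96)(-0.625) + (1.486)(-0.625)^2 + (1.456)(-0.625)^3
  = 1 + (-1.225) + (0.580469) + (-0.355469) = 0.  So z_0 = -0.625 is a root, |z_0| = 0.625.
Divide out the factor (1 + 1.6 z) = (1 - z/z0) (since 1/z0 = -1.6):
  P(z) = (1 + 1.6 z)(1 + (0.36) z + (0.91) z^2)
  [check: z-coef 0.36 - (-1.6) = 1.96; z^2-coef 0.91 - (-1.6)(0.36) = 1.486; z^3-coef -(-1.6)(0.91) = 1.456.]
Remaining roots from the quadratic factor 1 + (0.36) z + (0.91) z^2:
  Set 1 + (0.36) z + (0.91) z^2 = 0, i.e. a z^2 + b z + c = 0 with a = 0.91, b = 0.36, c = 1.
  Discriminant D = b^2 - 4ac = (0.36)^2 - 4*(0.91)*1 = 0.1296 - (3.64) = -3.5104.
  D < 0, so the roots are the complex-conjugate pair z = (-b +/- i sqrt(-D)) / (2a) = -0.1978 +/- 1.0295i.
  For a conjugate pair |z|^2 = z * conj(z) = (product of roots) = c/a = 1/(0.91) = 1.098901, so |z| = sqrt(1.098901) = 1.0483 for both roots.
Moduli of all roots: 0.6250, 1.0483, 1.0483.
All moduli strictly greater than 1? No.
Verdict: Not stationary.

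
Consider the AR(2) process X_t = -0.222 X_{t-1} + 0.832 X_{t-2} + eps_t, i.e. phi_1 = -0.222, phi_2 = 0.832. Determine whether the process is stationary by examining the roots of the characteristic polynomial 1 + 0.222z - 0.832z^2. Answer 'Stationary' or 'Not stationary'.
\text{Not stationary}

The AR(p) characteristic polynomial is P(z) = 1 + 0.222z - 0.832z^2.
Stationarity requires all roots to lie outside the unit circle, i.e. |z| > 1 for every root.
Set 1 + (0.222) z + (-0.832) z^2 = 0, i.e. a z^2 + b z + c = 0 with a = -0.832, b = 0.222, c = 1.
Discriminant D = b^2 - 4ac = (0.222)^2 - 4*(-0.832)*1 = 0.049284 - (-3.328) = 3.377284.
D >= 0, so the roots are real: z = (-b +/- sqrt(D)) / (2a) = (-0.222 +/- 1.837739) / (-1.664).
  z_1 = (-0.222 + 1.837739) / (-1.664) = -0.971,   |z_1| = 0.971.
  z_2 = (-0.222 - 1.837739) / (-1.664) = 1.2378,   |z_2| = 1.2378.
Moduli of all roots: 0.9710, 1.2378.
All moduli strictly greater than 1? No.
Verdict: Not stationary.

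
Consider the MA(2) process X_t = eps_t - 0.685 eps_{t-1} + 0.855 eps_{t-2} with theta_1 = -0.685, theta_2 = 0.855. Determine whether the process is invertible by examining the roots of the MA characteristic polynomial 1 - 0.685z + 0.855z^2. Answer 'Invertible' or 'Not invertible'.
\text{Invertible}

The MA(q) characteristic polynomial is P(z) = 1 - 0.685z + 0.855z^2.
Invertibility requires all roots to lie outside the unit circle, i.e. |z| > 1 for every root.
Set 1 + (-0.685) z + (0.855) z^2 = 0, i.e. a z^2 + b z + c = 0 with a = 0.855, b = -0.685, c = 1.
Discriminant D = b^2 - 4ac = (-0.685)^2 - 4*(0.855)*1 = 0.469225 - (3.42) = -2.950775.
D < 0, so the roots are the complex-conjugate pair z = (-b +/- i sqrt(-D)) / (2a) = 0.4006 +/- 1.0046i.
For a conjugate pair |z|^2 = z * conj(z) = (product of roots) = c/a = 1/(0.855) = 1.169591, so |z| = sqrt(1.169591) = 1.0815 for both roots.
Moduli of all roots: 1.0815, 1.0815.
All moduli strictly greater than 1? Yes.
Verdict: Invertible.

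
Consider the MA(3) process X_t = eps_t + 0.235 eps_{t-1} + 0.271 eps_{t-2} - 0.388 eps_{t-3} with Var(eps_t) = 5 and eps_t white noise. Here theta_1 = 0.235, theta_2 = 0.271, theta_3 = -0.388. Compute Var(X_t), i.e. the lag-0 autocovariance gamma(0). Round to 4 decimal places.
\gamma(0) = 6.3961

For an MA(q) process X_t = eps_t + sum_i theta_i eps_{t-i} with
Var(eps_t) = sigma^2, the variance is
  gamma(0) = sigma^2 * (1 + sum_i theta_i^2).
  sum_i theta_i^2 = (0.235)^2 + (0.271)^2 + (-0.388)^2 = 0.055225 + 0.073441 + 0.150544 = 0.27921.
  gamma(0) = 5 * (1 + 0.27921) = 5 * 1.27921 = 6.39605, which rounds to 6.3961.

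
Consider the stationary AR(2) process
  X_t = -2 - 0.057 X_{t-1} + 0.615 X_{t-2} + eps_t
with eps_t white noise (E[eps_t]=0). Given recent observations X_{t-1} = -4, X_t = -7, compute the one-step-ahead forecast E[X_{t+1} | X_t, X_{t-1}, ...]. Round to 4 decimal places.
E[X_{t+1} \mid \mathcal F_t] = -4.0610

For an AR(p) model X_t = c + sum_i phi_i X_{t-i} + eps_t, the
one-step-ahead conditional mean is
  E[X_{t+1} | X_t, ...] = c + sum_i phi_i X_{t+1-i}.
Substitute known values:
  E[X_{t+1} | ...] = -2 + (-0.057) * (-7) + (0.615) * (-4)
                   = -4.0610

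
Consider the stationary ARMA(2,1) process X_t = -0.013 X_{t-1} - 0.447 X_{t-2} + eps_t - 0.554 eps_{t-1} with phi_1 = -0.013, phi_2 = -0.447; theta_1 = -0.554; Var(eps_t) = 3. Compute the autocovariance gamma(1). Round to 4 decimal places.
\gamma(1) = -1.1929

Multiply the model equation by X_{t-k} and take expectations. With theta_0 = psi_0 = 1 and psi_j the MA(infinity) weights, this gives
  gamma(k) - sum_i phi_i gamma(k-i) = c_k,
  c_k = sigma^2 * sum_{j=k..q} theta_j psi_{j-k}   (c_k = 0 for k > q),
using gamma(-m) = gamma(m).
psi-weights needed (psi_j = theta_j + sum_i phi_i psi_{j-i}):
  psi_1 = theta_1 + phi_1 = -0.554 + (-0.013) = -0.567
Right-hand sides:
  c_0 = sigma^2 (1 + theta_1 psi_1) = 3 * (1 + (-0.554)(-0.567)) = 3 * 1.314118 = 3.942354
  c_1 = sigma^2 theta_1 = 3 * (-0.554) = -1.662
  c_2 = 0
Equations for k = 0, 1, 2 (AR order 2, c_2 = 0):
  (E0) gamma(0) = phi_1 gamma(1) + phi_2 gamma(2) + c_0
  (E1) gamma(1) = phi_1 gamma(0) + phi_2 gamma(1) + c_1
  (E2) gamma(2) = phi_1 gamma(1) + phi_2 gamma(0)
From (E1): gamma(1) = A gamma(0) + B with
  A = phi_1 / (1 - phi_2) = -0.013 / 1.447 = -0.008984,   B = c_1 / (1 - phi_2) = -1.662 / 1.447 = -1.148583.
Insert (E2) into (E0): gamma(0) (1 - phi_2^2) = phi_1 (1 + phi_2) gamma(1) + c_0.
  phi_1 (1 + phi_2) = (-0.013)(0.553) = -0.007189,   1 - phi_2^2 = 0.800191.
Replace gamma(1) by A gamma(0) + B and collect gamma(0):
  gamma(0) [0.800191 - (-0.007189)(-0.008984)] = (-0.007189)(-1.148583) + 3.942354
  gamma(0) * 0.800126 = 3.950611
  gamma(0) = 3.950611 / 0.800126 = 4.937484.
  gamma(1) = A gamma(0) + B = (-0.008984)(4.937484) + (-1.148583) = -1.192942.
Therefore gamma(1) = -1.1929 (to 4 decimal places).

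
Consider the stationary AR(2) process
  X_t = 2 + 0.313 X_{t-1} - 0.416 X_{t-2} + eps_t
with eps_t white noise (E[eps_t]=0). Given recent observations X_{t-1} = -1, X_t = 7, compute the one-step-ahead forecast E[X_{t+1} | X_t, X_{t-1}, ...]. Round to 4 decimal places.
E[X_{t+1} \mid \mathcal F_t] = 4.6070

For an AR(p) model X_t = c + sum_i phi_i X_{t-i} + eps_t, the
one-step-ahead conditional mean is
  E[X_{t+1} | X_t, ...] = c + sum_i phi_i X_{t+1-i}.
Substitute known values:
  E[X_{t+1} | ...] = 2 + (0.313) * (7) + (-0.416) * (-1)
                   = 4.6070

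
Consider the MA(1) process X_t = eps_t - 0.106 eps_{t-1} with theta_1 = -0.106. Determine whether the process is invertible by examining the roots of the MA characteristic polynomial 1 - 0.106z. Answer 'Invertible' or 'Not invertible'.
\text{Invertible}

The MA(q) characteristic polynomial is P(z) = 1 - 0.106z.
Invertibility requires all roots to lie outside the unit circle, i.e. |z| > 1 for every root.
This is linear in z: 1 + (-0.106) z = 0  =>  z = -1/(-0.106) = 9.433962,  |z| = 9.433962.
Moduli of all roots: 9.4340.
All moduli strictly greater than 1? Yes.
Verdict: Invertible.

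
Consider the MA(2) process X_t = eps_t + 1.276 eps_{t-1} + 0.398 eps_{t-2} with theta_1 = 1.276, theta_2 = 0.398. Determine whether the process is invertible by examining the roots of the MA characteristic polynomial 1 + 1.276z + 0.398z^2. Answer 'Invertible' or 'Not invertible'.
\text{Invertible}

The MA(q) characteristic polynomial is P(z) = 1 + 1.276z + 0.398z^2.
Invertibility requires all roots to lie outside the unit circle, i.e. |z| > 1 for every root.
Set 1 + (1.276) z + (0.398) z^2 = 0, i.e. a z^2 + b z + c = 0 with a = 0.398, b = 1.276, c = 1.
Discriminant D = b^2 - 4ac = (1.276)^2 - 4*(0.398)*1 = 1.628176 - (1.592) = 0.036176.
D >= 0, so the roots are real: z = (-b +/- sqrt(D)) / (2a) = (-1.276 +/- 0.1902) / (0.796).
  z_1 = (-1.276 + 0.1902) / (0.796) = -1.3641,   |z_1| = 1.3641.
  z_2 = (-1.276 - 0.1902) / (0.796) = -1.842,   |z_2| = 1.842.
Moduli of all roots: 1.3641, 1.8420.
All moduli strictly greater than 1? Yes.
Verdict: Invertible.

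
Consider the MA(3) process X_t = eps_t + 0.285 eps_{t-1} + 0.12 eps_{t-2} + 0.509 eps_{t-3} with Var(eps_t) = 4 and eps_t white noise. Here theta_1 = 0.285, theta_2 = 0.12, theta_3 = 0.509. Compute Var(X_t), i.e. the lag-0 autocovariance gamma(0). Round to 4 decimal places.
\gamma(0) = 5.4188

For an MA(q) process X_t = eps_t + sum_i theta_i eps_{t-i} with
Var(eps_t) = sigma^2, the variance is
  gamma(0) = sigma^2 * (1 + sum_i theta_i^2).
  sum_i theta_i^2 = (0.285)^2 + (0.12)^2 + (0.509)^2 = 0.081225 + 0.0144 + 0.259081 = 0.354706.
  gamma(0) = 4 * (1 + 0.354706) = 4 * 1.354706 = 5.418824, which rounds to 5.4188.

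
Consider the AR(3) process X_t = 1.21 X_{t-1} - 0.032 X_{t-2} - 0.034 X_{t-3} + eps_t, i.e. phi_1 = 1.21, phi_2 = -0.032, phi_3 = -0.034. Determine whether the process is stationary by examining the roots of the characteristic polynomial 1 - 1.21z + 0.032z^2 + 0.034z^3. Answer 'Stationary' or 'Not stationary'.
\text{Not stationary}

The AR(p) characteristic polynomial is P(z) = 1 - 1.21z + 0.032z^2 + 0.034z^3.
Stationarity requires all roots to lie outside the unit circle, i.e. |z| > 1 for every root.
Degree 3: look for a simple real root z0 first, then factor out (1 - z/z0) and solve the remaining quadratic.
Testing z0 = 5: P(5) = 1 + (-1.21)(5) + (0.032)(5)^2 + (0.034)(5)^3
  = 1 + (-6.05) + (0.8) + (4.25) = 0.  So z_0 = 5 is a root, |z_0| = 5.
Divide out the factor (1 - 0.2 z) = (1 - z/z0) (since 1/z0 = 0.2):
  P(z) = (1 - 0.2 z)(1 + (-1.01) z + (-0.17) z^2)
  [check: z-coef -1.01 - (0.2) = -1.21; z^2-coef -0.17 - (0.2)(-1.01) = 0.032; z^3-coef -(0.2)(-0.17) = 0.034.]
Remaining roots from the quadratic factor 1 + (-1.01) z + (-0.17) z^2:
  Set 1 + (-1.01) z + (-0.17) z^2 = 0, i.e. a z^2 + b z + c = 0 with a = -0.17, b = -1.01, c = 1.
  Discriminant D = b^2 - 4ac = (-1.01)^2 - 4*(-0.17)*1 = 1.0201 - (-0.68) = 1.7001.
  D >= 0, so the roots are real: z = (-b +/- sqrt(D)) / (2a) = (1.01 +/- 1.303879) / (-0.34).
    z_1 = (1.01 + 1.303879) / (-0.34) = -6.8055,   |z_1| = 6.8055.
    z_2 = (1.01 - 1.303879) / (-0.34) = 0.8643,   |z_2| = 0.8643.
Moduli of all roots: 5.0000, 6.8055, 0.8643.
All moduli strictly greater than 1? No.
Verdict: Not stationary.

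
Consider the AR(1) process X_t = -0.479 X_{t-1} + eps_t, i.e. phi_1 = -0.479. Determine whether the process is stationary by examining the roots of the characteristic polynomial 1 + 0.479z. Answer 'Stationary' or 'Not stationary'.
\text{Stationary}

The AR(p) characteristic polynomial is P(z) = 1 + 0.479z.
Stationarity requires all roots to lie outside the unit circle, i.e. |z| > 1 for every root.
This is linear in z: 1 + (0.479) z = 0  =>  z = -1/(0.479) = -2.087683,  |z| = 2.087683.
Moduli of all roots: 2.0877.
All moduli strictly greater than 1? Yes.
Verdict: Stationary.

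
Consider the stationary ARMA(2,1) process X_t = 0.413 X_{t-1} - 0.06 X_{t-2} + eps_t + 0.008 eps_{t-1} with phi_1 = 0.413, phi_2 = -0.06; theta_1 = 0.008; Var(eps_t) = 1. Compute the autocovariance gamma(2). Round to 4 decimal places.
\gamma(2) = 0.1233

Multiply the model equation by X_{t-k} and take expectations. With theta_0 = psi_0 = 1 and psi_j the MA(infinity) weights, this gives
  gamma(k) - sum_i phi_i gamma(k-i) = c_k,
  c_k = sigma^2 * sum_{j=k..q} theta_j psi_{j-k}   (c_k = 0 for k > q),
using gamma(-m) = gamma(m).
psi-weights needed (psi_j = theta_j + sum_i phi_i psi_{j-i}):
  psi_1 = theta_1 + phi_1 = 0.008 + (0.413) = 0.421
Right-hand sides:
  c_0 = sigma^2 (1 + theta_1 psi_1) = 1 * (1 + (0.008)(0.421)) = 1 * 1.003368 = 1.003368
  c_1 = sigma^2 theta_1 = 1 * (0.008) = 0.008
  c_2 = 0
Equations for k = 0, 1, 2 (AR order 2, c_2 = 0):
  (E0) gamma(0) = phi_1 gamma(1) + phi_2 gamma(2) + c_0
  (E1) gamma(1) = phi_1 gamma(0) + phi_2 gamma(1) + c_1
  (E2) gamma(2) = phi_1 gamma(1) + phi_2 gamma(0)
From (E1): gamma(1) = A gamma(0) + B with
  A = phi_1 / (1 - phi_2) = 0.413 / 1.06 = 0.389623,   B = c_1 / (1 - phi_2) = 0.008 / 1.06 = 0.007547.
Insert (E2) into (E0): gamma(0) (1 - phi_2^2) = phi_1 (1 + phi_2) gamma(1) + c_0.
  phi_1 (1 + phi_2) = (0.413)(0.94) = 0.38822,   1 - phi_2^2 = 0.9964.
Replace gamma(1) by A gamma(0) + B and collect gamma(0):
  gamma(0) [0.9964 - (0.38822)(0.389623)] = (0.38822)(0.007547) + 1.003368
  gamma(0) * 0.845141 = 1.006298
  gamma(0) = 1.006298 / 0.845141 = 1.190687.
  gamma(1) = A gamma(0) + B = (0.389623)(1.190687) + (0.007547) = 0.471466.
  gamma(2) = phi_1 gamma(1) + phi_2 gamma(0) = (0.413)(0.471466) + (-0.06)(1.190687) = 0.123274.
Therefore gamma(2) = 0.1233 (to 4 decimal places).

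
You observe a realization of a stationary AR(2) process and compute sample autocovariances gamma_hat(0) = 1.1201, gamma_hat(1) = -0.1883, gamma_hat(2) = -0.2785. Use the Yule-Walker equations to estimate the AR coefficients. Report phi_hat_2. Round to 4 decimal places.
\hat\phi_{2} = -0.2850

The Yule-Walker equations for an AR(p) process read, in matrix form,
  Gamma_p phi = r_p,   with   (Gamma_p)_{ij} = gamma(|i - j|),
                       (r_p)_i = gamma(i),   i,j = 1..p.
Substitute the sample gammas (Toeplitz matrix and right-hand side of size 2):
  Gamma_p = [[1.1201, -0.1883], [-0.1883, 1.1201]]
  r_p     = [-0.1883, -0.2785]
Written out:
  1.1201 phi_1 - 0.1883 phi_2 = -0.1883
  -0.1883 phi_1 + 1.1201 phi_2 = -0.2785
Solve by Cramer's rule:
  det = gamma(0)^2 - gamma(1)^2 = (1.1201)^2 - (-0.1883)^2 = 1.25462401 - 0.03545689 = 1.21916712
  phi_hat_1 = [gamma(1) gamma(0) - gamma(1) gamma(2)] / det = [(-0.1883)(1.1201) - (-0.1883)(-0.2785)] / 1.21916712 = -0.26335638 / 1.21916712 = -0.216
  phi_hat_2 = [gamma(0) gamma(2) - gamma(1)^2] / det = [(1.1201)(-0.2785) - (-0.1883)^2] / 1.21916712 = -0.34740474 / 1.21916712 = -0.285
So phi_hat = [-0.2160, -0.2850].
Therefore phi_hat_2 = -0.2850.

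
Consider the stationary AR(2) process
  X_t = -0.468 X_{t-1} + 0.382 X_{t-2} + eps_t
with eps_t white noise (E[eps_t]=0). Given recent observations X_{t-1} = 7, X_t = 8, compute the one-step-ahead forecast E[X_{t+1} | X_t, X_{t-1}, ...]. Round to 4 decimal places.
E[X_{t+1} \mid \mathcal F_t] = -1.0700

For an AR(p) model X_t = c + sum_i phi_i X_{t-i} + eps_t, the
one-step-ahead conditional mean is
  E[X_{t+1} | X_t, ...] = c + sum_i phi_i X_{t+1-i}.
Substitute known values:
  E[X_{t+1} | ...] = (-0.468) * (8) + (0.382) * (7)
                   = -1.0700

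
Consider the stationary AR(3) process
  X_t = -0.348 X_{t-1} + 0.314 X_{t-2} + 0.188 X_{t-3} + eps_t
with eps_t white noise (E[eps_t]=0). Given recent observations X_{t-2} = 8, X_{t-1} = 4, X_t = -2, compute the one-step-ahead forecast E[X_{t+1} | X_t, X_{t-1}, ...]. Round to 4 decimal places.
E[X_{t+1} \mid \mathcal F_t] = 3.4560

For an AR(p) model X_t = c + sum_i phi_i X_{t-i} + eps_t, the
one-step-ahead conditional mean is
  E[X_{t+1} | X_t, ...] = c + sum_i phi_i X_{t+1-i}.
Substitute known values:
  E[X_{t+1} | ...] = (-0.348) * (-2) + (0.314) * (4) + (0.188) * (8)
                   = 3.4560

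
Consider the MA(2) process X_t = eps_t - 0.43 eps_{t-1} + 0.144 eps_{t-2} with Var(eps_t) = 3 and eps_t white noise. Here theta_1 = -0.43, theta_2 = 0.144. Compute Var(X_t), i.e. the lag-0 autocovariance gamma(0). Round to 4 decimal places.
\gamma(0) = 3.6169

For an MA(q) process X_t = eps_t + sum_i theta_i eps_{t-i} with
Var(eps_t) = sigma^2, the variance is
  gamma(0) = sigma^2 * (1 + sum_i theta_i^2).
  sum_i theta_i^2 = (-0.43)^2 + (0.144)^2 = 0.1849 + 0.020736 = 0.205636.
  gamma(0) = 3 * (1 + 0.205636) = 3 * 1.205636 = 3.616908, which rounds to 3.6169.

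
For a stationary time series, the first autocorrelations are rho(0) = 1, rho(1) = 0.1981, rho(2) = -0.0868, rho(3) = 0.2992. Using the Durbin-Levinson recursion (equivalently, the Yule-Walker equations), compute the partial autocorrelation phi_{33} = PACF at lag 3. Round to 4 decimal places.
\phi_{33} = 0.3650

The PACF at lag k is phi_{kk}, the last component of the solution
to the Yule-Walker system G_k phi = r_k where
  (G_k)_{ij} = rho(|i - j|), (r_k)_i = rho(i), i,j = 1..k.
Equivalently, Durbin-Levinson gives phi_{kk} iteratively:
  phi_{11} = rho(1)
  phi_{kk} = [rho(k) - sum_{j=1..k-1} phi_{k-1,j} rho(k-j)]
            / [1 - sum_{j=1..k-1} phi_{k-1,j} rho(j)],
  phi_{k,j} = phi_{k-1,j} - phi_{kk} phi_{k-1,k-j},  j = 1..k-1.
Step k = 1:
  phi_11 = rho(1) = 0.1981.
Step k = 2:
  phi_22 = [rho(2) - phi_11 rho(1)] / [1 - phi_11 rho(1)] = [-0.0868 - (0.1981)(0.1981)] / [1 - (0.1981)(0.1981)]
         = -0.12604361 / 0.96075639 = -0.131192.
  Update: phi_21 = phi_11 - phi_22 phi_11 = 0.1981 - (-0.131192)(0.1981) = 0.224089.
Step k = 3:
  phi_33 = [rho(3) - phi_21 rho(2) - phi_22 rho(1)] / [1 - phi_21 rho(1) - phi_22 rho(2)]
    numerator   = 0.2992 - (0.224089)(-0.0868) - (-0.131192)(0.1981) = 0.34464009
    denominator = 1 - (0.224089)(0.1981) - (-0.131192)(-0.0868) = 0.94422047
  phi_33 = 0.34464009 / 0.94422047 = 0.365.
Therefore phi_{33} = 0.3650.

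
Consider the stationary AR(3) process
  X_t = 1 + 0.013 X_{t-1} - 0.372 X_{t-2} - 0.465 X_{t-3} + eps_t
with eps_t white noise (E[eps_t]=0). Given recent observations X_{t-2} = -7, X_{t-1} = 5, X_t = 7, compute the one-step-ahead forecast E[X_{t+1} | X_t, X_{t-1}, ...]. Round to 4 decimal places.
E[X_{t+1} \mid \mathcal F_t] = 2.4860

For an AR(p) model X_t = c + sum_i phi_i X_{t-i} + eps_t, the
one-step-ahead conditional mean is
  E[X_{t+1} | X_t, ...] = c + sum_i phi_i X_{t+1-i}.
Substitute known values:
  E[X_{t+1} | ...] = 1 + (0.013) * (7) + (-0.372) * (5) + (-0.465) * (-7)
                   = 2.4860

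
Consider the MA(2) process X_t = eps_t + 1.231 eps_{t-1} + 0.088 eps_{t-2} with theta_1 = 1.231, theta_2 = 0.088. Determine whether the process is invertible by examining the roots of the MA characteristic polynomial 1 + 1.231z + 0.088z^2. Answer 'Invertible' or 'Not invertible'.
\text{Not invertible}

The MA(q) characteristic polynomial is P(z) = 1 + 1.231z + 0.088z^2.
Invertibility requires all roots to lie outside the unit circle, i.e. |z| > 1 for every root.
Set 1 + (1.231) z + (0.088) z^2 = 0, i.e. a z^2 + b z + c = 0 with a = 0.088, b = 1.231, c = 1.
Discriminant D = b^2 - 4ac = (1.231)^2 - 4*(0.088)*1 = 1.515361 - (0.352) = 1.163361.
D >= 0, so the roots are real: z = (-b +/- sqrt(D)) / (2a) = (-1.231 +/- 1.078592) / (0.176).
  z_1 = (-1.231 + 1.078592) / (0.176) = -0.866,   |z_1| = 0.866.
  z_2 = (-1.231 - 1.078592) / (0.176) = -13.1227,   |z_2| = 13.1227.
Moduli of all roots: 0.8660, 13.1227.
All moduli strictly greater than 1? No.
Verdict: Not invertible.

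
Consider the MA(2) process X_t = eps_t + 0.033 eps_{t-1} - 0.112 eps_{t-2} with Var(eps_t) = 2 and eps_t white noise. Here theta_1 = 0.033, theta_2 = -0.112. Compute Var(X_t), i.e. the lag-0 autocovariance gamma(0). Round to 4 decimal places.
\gamma(0) = 2.0273

For an MA(q) process X_t = eps_t + sum_i theta_i eps_{t-i} with
Var(eps_t) = sigma^2, the variance is
  gamma(0) = sigma^2 * (1 + sum_i theta_i^2).
  sum_i theta_i^2 = (0.033)^2 + (-0.112)^2 = 0.001089 + 0.012544 = 0.013633.
  gamma(0) = 2 * (1 + 0.013633) = 2 * 1.013633 = 2.027266, which rounds to 2.0273.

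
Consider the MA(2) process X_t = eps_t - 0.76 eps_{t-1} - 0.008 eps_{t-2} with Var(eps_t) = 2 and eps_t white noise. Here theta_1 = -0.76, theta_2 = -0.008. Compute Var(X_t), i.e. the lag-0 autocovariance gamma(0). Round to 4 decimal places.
\gamma(0) = 3.1553

For an MA(q) process X_t = eps_t + sum_i theta_i eps_{t-i} with
Var(eps_t) = sigma^2, the variance is
  gamma(0) = sigma^2 * (1 + sum_i theta_i^2).
  sum_i theta_i^2 = (-0.76)^2 + (-0.008)^2 = 0.5776 + 0.000064 = 0.577664.
  gamma(0) = 2 * (1 + 0.577664) = 2 * 1.577664 = 3.155328, which rounds to 3.1553.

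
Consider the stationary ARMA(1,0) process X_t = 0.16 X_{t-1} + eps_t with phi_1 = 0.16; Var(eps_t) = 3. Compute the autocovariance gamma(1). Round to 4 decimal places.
\gamma(1) = 0.4926

Multiply the model equation by X_{t-k} and take expectations. With theta_0 = psi_0 = 1 and psi_j the MA(infinity) weights, this gives
  gamma(k) - sum_i phi_i gamma(k-i) = c_k,
  c_k = sigma^2 * sum_{j=k..q} theta_j psi_{j-k}   (c_k = 0 for k > q),
using gamma(-m) = gamma(m).
Pure AR (q = 0): c_0 = sigma^2 = 3, c_k = 0 for k >= 1.
Equations for k = 0 and k = 1 (AR order 1):
  gamma(0) = phi_1 gamma(1) + c_0
  gamma(1) = phi_1 gamma(0) + c_1
Substituting the second into the first: gamma(0) (1 - phi_1^2) = c_0 + phi_1 c_1, so
  gamma(0) = c_0 / (1 - phi_1^2) = 3 / (1 - (0.16)^2) = 3 / 0.9744 = 3.078818.
  gamma(1) = phi_1 gamma(0) = (0.16)(3.078818) = 0.492611.
Therefore gamma(1) = 0.4926 (to 4 decimal places).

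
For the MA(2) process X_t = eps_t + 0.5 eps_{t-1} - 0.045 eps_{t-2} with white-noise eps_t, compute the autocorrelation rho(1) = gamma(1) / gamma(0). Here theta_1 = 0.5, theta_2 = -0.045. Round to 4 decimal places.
\rho(1) = 0.3814

For an MA(q) process with theta_0 = 1, the autocovariance is
  gamma(k) = sigma^2 * sum_{i=0..q-k} theta_i * theta_{i+k},
and rho(k) = gamma(k) / gamma(0). Sigma^2 cancels.
  numerator   = (1)*(0.5) + (0.5)*(-0.045) = 0.4775.
  denominator = (1)^2 + (0.5)^2 + (-0.045)^2 = 1.252025.
  rho(1) = 0.4775 / 1.252025 = 0.3814.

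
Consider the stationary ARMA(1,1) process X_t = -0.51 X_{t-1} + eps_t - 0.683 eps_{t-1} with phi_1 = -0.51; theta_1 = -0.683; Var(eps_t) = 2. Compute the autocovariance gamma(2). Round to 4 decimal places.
\gamma(2) = 2.2175

Multiply the model equation by X_{t-k} and take expectations. With theta_0 = psi_0 = 1 and psi_j the MA(infinity) weights, this gives
  gamma(k) - sum_i phi_i gamma(k-i) = c_k,
  c_k = sigma^2 * sum_{j=k..q} theta_j psi_{j-k}   (c_k = 0 for k > q),
using gamma(-m) = gamma(m).
psi-weights needed (psi_j = theta_j + sum_i phi_i psi_{j-i}):
  psi_1 = theta_1 + phi_1 = -0.683 + (-0.51) = -1.193
Right-hand sides:
  c_0 = sigma^2 (1 + theta_1 psi_1) = 2 * (1 + (-0.683)(-1.193)) = 2 * 1.814819 = 3.629638
  c_1 = sigma^2 theta_1 = 2 * (-0.683) = -1.366
  c_2 = 0
Equations for k = 0 and k = 1 (AR order 1):
  gamma(0) = phi_1 gamma(1) + c_0
  gamma(1) = phi_1 gamma(0) + c_1
Substituting the second into the first: gamma(0) (1 - phi_1^2) = c_0 + phi_1 c_1, so
  gamma(0) = (c_0 + phi_1 c_1) / (1 - phi_1^2) = (3.629638 + (-0.51)(-1.366)) / (1 - (-0.51)^2) = 4.326298 / 0.7399 = 5.847139.
  gamma(1) = phi_1 gamma(0) + c_1 = (-0.51)(5.847139) + (-1.366) = -4.348041.
For k = 2 (> q): gamma(2) = phi_1 gamma(1) = (-0.51)(-4.348041) = 2.217501.
Therefore gamma(2) = 2.2175 (to 4 decimal places).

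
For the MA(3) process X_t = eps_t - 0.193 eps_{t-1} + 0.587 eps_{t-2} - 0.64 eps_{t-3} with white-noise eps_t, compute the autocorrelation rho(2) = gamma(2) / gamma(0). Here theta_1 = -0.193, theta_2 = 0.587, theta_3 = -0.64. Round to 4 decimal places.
\rho(2) = 0.3966

For an MA(q) process with theta_0 = 1, the autocovariance is
  gamma(k) = sigma^2 * sum_{i=0..q-k} theta_i * theta_{i+k},
and rho(k) = gamma(k) / gamma(0). Sigma^2 cancels.
  numerator   = (1)*(0.587) + (-0.193)*(-0.64) = 0.71052.
  denominator = (1)^2 + (-0.193)^2 + (0.587)^2 + (-0.64)^2 = 1.791418.
  rho(2) = 0.71052 / 1.791418 = 0.3966.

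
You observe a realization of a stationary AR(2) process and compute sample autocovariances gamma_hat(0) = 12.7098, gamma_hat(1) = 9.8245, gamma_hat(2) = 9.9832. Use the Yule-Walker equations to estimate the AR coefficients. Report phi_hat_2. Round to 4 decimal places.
\hat\phi_{2} = 0.4670

The Yule-Walker equations for an AR(p) process read, in matrix form,
  Gamma_p phi = r_p,   with   (Gamma_p)_{ij} = gamma(|i - j|),
                       (r_p)_i = gamma(i),   i,j = 1..p.
Substitute the sample gammas (Toeplitz matrix and right-hand side of size 2):
  Gamma_p = [[12.7098, 9.8245], [9.8245, 12.7098]]
  r_p     = [9.8245, 9.9832]
Written out:
  12.7098 phi_1 + 9.8245 phi_2 = 9.8245
  9.8245 phi_1 + 12.7098 phi_2 = 9.9832
Solve by Cramer's rule:
  det = gamma(0)^2 - gamma(1)^2 = (12.7098)^2 - (9.8245)^2 = 161.53901604 - 96.52080025 = 65.01821579
  phi_hat_1 = [gamma(1) gamma(0) - gamma(1) gamma(2)] / det = [(9.8245)(12.7098) - (9.8245)(9.9832)] / 65.01821579 = 26.7874817 / 65.01821579 = 0.412
  phi_hat_2 = [gamma(0) gamma(2) - gamma(1)^2] / det = [(12.7098)(9.9832) - (9.8245)^2] / 65.01821579 = 30.36367511 / 65.01821579 = 0.467
So phi_hat = [0.4120, 0.4670].
Therefore phi_hat_2 = 0.4670.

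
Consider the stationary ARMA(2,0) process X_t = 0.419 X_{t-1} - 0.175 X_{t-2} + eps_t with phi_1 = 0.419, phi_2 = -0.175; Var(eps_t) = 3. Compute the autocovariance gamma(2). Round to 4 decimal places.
\gamma(2) = -0.0907

Multiply the model equation by X_{t-k} and take expectations. With theta_0 = psi_0 = 1 and psi_j the MA(infinity) weights, this gives
  gamma(k) - sum_i phi_i gamma(k-i) = c_k,
  c_k = sigma^2 * sum_{j=k..q} theta_j psi_{j-k}   (c_k = 0 for k > q),
using gamma(-m) = gamma(m).
Pure AR (q = 0): c_0 = sigma^2 = 3, c_k = 0 for k >= 1.
Equations for k = 0, 1, 2 (AR order 2, c_2 = 0):
  (E0) gamma(0) = phi_1 gamma(1) + phi_2 gamma(2) + c_0
  (E1) gamma(1) = phi_1 gamma(0) + phi_2 gamma(1) + c_1
  (E2) gamma(2) = phi_1 gamma(1) + phi_2 gamma(0)
From (E1): gamma(1) = A gamma(0) + B with
  A = phi_1 / (1 - phi_2) = 0.419 / 1.175 = 0.356596,   B = c_1 / (1 - phi_2) = 0 / 1.175 = 0.
Insert (E2) into (E0): gamma(0) (1 - phi_2^2) = phi_1 (1 + phi_2) gamma(1) + c_0.
  phi_1 (1 + phi_2) = (0.419)(0.825) = 0.345675,   1 - phi_2^2 = 0.969375.
Replace gamma(1) by A gamma(0) + B and collect gamma(0):
  gamma(0) [0.969375 - (0.345675)(0.356596)] = c_0 = 3
  gamma(0) * 0.846109 = 3
  gamma(0) = 3 / 0.846109 = 3.545643.
  gamma(1) = A gamma(0) = (0.356596)(3.545643) = 1.264361.
  gamma(2) = phi_1 gamma(1) + phi_2 gamma(0) = (0.419)(1.264361) + (-0.175)(3.545643) = -0.09072.
Therefore gamma(2) = -0.0907 (to 4 decimal places).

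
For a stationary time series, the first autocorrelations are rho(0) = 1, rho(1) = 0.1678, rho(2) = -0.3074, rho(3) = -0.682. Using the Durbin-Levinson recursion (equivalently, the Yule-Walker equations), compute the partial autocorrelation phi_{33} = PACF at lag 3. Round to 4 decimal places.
\phi_{33} = -0.6480

The PACF at lag k is phi_{kk}, the last component of the solution
to the Yule-Walker system G_k phi = r_k where
  (G_k)_{ij} = rho(|i - j|), (r_k)_i = rho(i), i,j = 1..k.
Equivalently, Durbin-Levinson gives phi_{kk} iteratively:
  phi_{11} = rho(1)
  phi_{kk} = [rho(k) - sum_{j=1..k-1} phi_{k-1,j} rho(k-j)]
            / [1 - sum_{j=1..k-1} phi_{k-1,j} rho(j)],
  phi_{k,j} = phi_{k-1,j} - phi_{kk} phi_{k-1,k-j},  j = 1..k-1.
Step k = 1:
  phi_11 = rho(1) = 0.1678.
Step k = 2:
  phi_22 = [rho(2) - phi_11 rho(1)] / [1 - phi_11 rho(1)] = [-0.3074 - (0.1678)(0.1678)] / [1 - (0.1678)(0.1678)]
         = -0.33555684 / 0.97184316 = -0.345279.
  Update: phi_21 = phi_11 - phi_22 phi_11 = 0.1678 - (-0.345279)(0.1678) = 0.225738.
Step k = 3:
  phi_33 = [rho(3) - phi_21 rho(2) - phi_22 rho(1)] / [1 - phi_21 rho(1) - phi_22 rho(2)]
    numerator   = -0.682 - (0.225738)(-0.3074) - (-0.345279)(0.1678) = -0.55467042
    denominator = 1 - (0.225738)(0.1678) - (-0.345279)(-0.3074) = 0.8559825
  phi_33 = -0.55467042 / 0.8559825 = -0.648.
Therefore phi_{33} = -0.6480.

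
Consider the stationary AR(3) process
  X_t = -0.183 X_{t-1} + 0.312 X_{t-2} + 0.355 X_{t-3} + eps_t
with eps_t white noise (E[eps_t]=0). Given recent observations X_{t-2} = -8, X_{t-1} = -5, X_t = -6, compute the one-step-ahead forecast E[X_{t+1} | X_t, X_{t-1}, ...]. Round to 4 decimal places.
E[X_{t+1} \mid \mathcal F_t] = -3.3020

For an AR(p) model X_t = c + sum_i phi_i X_{t-i} + eps_t, the
one-step-ahead conditional mean is
  E[X_{t+1} | X_t, ...] = c + sum_i phi_i X_{t+1-i}.
Substitute known values:
  E[X_{t+1} | ...] = (-0.183) * (-6) + (0.312) * (-5) + (0.355) * (-8)
                   = -3.3020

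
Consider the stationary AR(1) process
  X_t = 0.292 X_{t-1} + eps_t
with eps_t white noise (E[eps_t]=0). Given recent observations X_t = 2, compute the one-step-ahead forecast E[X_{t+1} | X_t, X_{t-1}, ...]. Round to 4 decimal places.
E[X_{t+1} \mid \mathcal F_t] = 0.5840

For an AR(p) model X_t = c + sum_i phi_i X_{t-i} + eps_t, the
one-step-ahead conditional mean is
  E[X_{t+1} | X_t, ...] = c + sum_i phi_i X_{t+1-i}.
Substitute known values:
  E[X_{t+1} | ...] = (0.292) * (2)
                   = 0.5840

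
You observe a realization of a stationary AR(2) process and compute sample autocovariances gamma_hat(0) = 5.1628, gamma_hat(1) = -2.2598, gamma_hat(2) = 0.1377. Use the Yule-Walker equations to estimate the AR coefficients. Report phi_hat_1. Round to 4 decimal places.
\hat\phi_{1} = -0.5270

The Yule-Walker equations for an AR(p) process read, in matrix form,
  Gamma_p phi = r_p,   with   (Gamma_p)_{ij} = gamma(|i - j|),
                       (r_p)_i = gamma(i),   i,j = 1..p.
Substitute the sample gammas (Toeplitz matrix and right-hand side of size 2):
  Gamma_p = [[5.1628, -2.2598], [-2.2598, 5.1628]]
  r_p     = [-2.2598, 0.1377]
Written out:
  5.1628 phi_1 - 2.2598 phi_2 = -2.2598
  -2.2598 phi_1 + 5.1628 phi_2 = 0.1377
Solve by Cramer's rule:
  det = gamma(0)^2 - gamma(1)^2 = (5.1628)^2 - (-2.2598)^2 = 26.65450384 - 5.10669604 = 21.5478078
  phi_hat_1 = [gamma(1) gamma(0) - gamma(1) gamma(2)] / det = [(-2.2598)(5.1628) - (-2.2598)(0.1377)] / 21.5478078 = -11.35572098 / 21.5478078 = -0.527
  phi_hat_2 = [gamma(0) gamma(2) - gamma(1)^2] / det = [(5.1628)(0.1377) - (-2.2598)^2] / 21.5478078 = -4.39577848 / 21.5478078 = -0.204
So phi_hat = [-0.5270, -0.2040].
Therefore phi_hat_1 = -0.5270.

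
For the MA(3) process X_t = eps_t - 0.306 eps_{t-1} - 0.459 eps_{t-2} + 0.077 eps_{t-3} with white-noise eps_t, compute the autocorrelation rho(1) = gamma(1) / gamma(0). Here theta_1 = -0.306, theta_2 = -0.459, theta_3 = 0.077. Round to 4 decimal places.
\rho(1) = -0.1533

For an MA(q) process with theta_0 = 1, the autocovariance is
  gamma(k) = sigma^2 * sum_{i=0..q-k} theta_i * theta_{i+k},
and rho(k) = gamma(k) / gamma(0). Sigma^2 cancels.
  numerator   = (1)*(-0.306) + (-0.306)*(-0.459) + (-0.459)*(0.077) = -0.200889.
  denominator = (1)^2 + (-0.306)^2 + (-0.459)^2 + (0.077)^2 = 1.310246.
  rho(1) = -0.200889 / 1.310246 = -0.1533.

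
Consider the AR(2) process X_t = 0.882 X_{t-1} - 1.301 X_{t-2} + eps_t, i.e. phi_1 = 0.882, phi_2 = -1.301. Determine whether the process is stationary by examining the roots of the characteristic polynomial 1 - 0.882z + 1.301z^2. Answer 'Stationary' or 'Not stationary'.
\text{Not stationary}

The AR(p) characteristic polynomial is P(z) = 1 - 0.882z + 1.301z^2.
Stationarity requires all roots to lie outside the unit circle, i.e. |z| > 1 for every root.
Set 1 + (-0.882) z + (1.301) z^2 = 0, i.e. a z^2 + b z + c = 0 with a = 1.301, b = -0.882, c = 1.
Discriminant D = b^2 - 4ac = (-0.882)^2 - 4*(1.301)*1 = 0.777924 - (5.204) = -4.426076.
D < 0, so the roots are the complex-conjugate pair z = (-b +/- i sqrt(-D)) / (2a) = 0.339 +/- 0.8085i.
For a conjugate pair |z|^2 = z * conj(z) = (product of roots) = c/a = 1/(1.301) = 0.76864, so |z| = sqrt(0.76864) = 0.8767 for both roots.
Moduli of all roots: 0.8767, 0.8767.
All moduli strictly greater than 1? No.
Verdict: Not stationary.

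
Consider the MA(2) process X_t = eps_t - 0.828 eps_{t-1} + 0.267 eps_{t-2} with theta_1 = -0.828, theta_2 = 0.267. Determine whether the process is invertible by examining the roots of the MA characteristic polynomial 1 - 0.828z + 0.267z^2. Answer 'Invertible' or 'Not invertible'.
\text{Invertible}

The MA(q) characteristic polynomial is P(z) = 1 - 0.828z + 0.267z^2.
Invertibility requires all roots to lie outside the unit circle, i.e. |z| > 1 for every root.
Set 1 + (-0.828) z + (0.267) z^2 = 0, i.e. a z^2 + b z + c = 0 with a = 0.267, b = -0.828, c = 1.
Discriminant D = b^2 - 4ac = (-0.828)^2 - 4*(0.267)*1 = 0.685584 - (1.068) = -0.382416.
D < 0, so the roots are the complex-conjugate pair z = (-b +/- i sqrt(-D)) / (2a) = 1.5506 +/- 1.158i.
For a conjugate pair |z|^2 = z * conj(z) = (product of roots) = c/a = 1/(0.267) = 3.745318, so |z| = sqrt(3.745318) = 1.9353 for both roots.
Moduli of all roots: 1.9353, 1.9353.
All moduli strictly greater than 1? Yes.
Verdict: Invertible.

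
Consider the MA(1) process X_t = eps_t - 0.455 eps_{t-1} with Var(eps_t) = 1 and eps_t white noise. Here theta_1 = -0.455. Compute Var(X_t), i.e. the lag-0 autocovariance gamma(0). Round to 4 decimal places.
\gamma(0) = 1.2070

For an MA(q) process X_t = eps_t + sum_i theta_i eps_{t-i} with
Var(eps_t) = sigma^2, the variance is
  gamma(0) = sigma^2 * (1 + sum_i theta_i^2).
  sum_i theta_i^2 = (-0.455)^2 = 0.207025.
  gamma(0) = 1 * (1 + 0.207025) = 1 * 1.207025 = 1.207025, which rounds to 1.2070.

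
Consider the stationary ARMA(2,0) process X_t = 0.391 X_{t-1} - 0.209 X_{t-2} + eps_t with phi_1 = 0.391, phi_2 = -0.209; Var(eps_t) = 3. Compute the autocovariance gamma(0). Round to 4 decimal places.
\gamma(0) = 3.5035

Multiply the model equation by X_{t-k} and take expectations. With theta_0 = psi_0 = 1 and psi_j the MA(infinity) weights, this gives
  gamma(k) - sum_i phi_i gamma(k-i) = c_k,
  c_k = sigma^2 * sum_{j=k..q} theta_j psi_{j-k}   (c_k = 0 for k > q),
using gamma(-m) = gamma(m).
Pure AR (q = 0): c_0 = sigma^2 = 3, c_k = 0 for k >= 1.
Equations for k = 0, 1, 2 (AR order 2, c_2 = 0):
  (E0) gamma(0) = phi_1 gamma(1) + phi_2 gamma(2) + c_0
  (E1) gamma(1) = phi_1 gamma(0) + phi_2 gamma(1) + c_1
  (E2) gamma(2) = phi_1 gamma(1) + phi_2 gamma(0)
From (E1): gamma(1) = A gamma(0) + B with
  A = phi_1 / (1 - phi_2) = 0.391 / 1.209 = 0.323408,   B = c_1 / (1 - phi_2) = 0 / 1.209 = 0.
Insert (E2) into (E0): gamma(0) (1 - phi_2^2) = phi_1 (1 + phi_2) gamma(1) + c_0.
  phi_1 (1 + phi_2) = (0.391)(0.791) = 0.309281,   1 - phi_2^2 = 0.956319.
Replace gamma(1) by A gamma(0) + B and collect gamma(0):
  gamma(0) [0.956319 - (0.309281)(0.323408)] = c_0 = 3
  gamma(0) * 0.856295 = 3
  gamma(0) = 3 / 0.856295 = 3.503465.
Therefore gamma(0) = 3.5035 (to 4 decimal places).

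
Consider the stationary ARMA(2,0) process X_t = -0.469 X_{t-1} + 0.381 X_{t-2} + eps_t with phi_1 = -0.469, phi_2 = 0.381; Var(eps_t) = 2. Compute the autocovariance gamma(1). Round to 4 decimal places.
\gamma(1) = -4.1619

Multiply the model equation by X_{t-k} and take expectations. With theta_0 = psi_0 = 1 and psi_j the MA(infinity) weights, this gives
  gamma(k) - sum_i phi_i gamma(k-i) = c_k,
  c_k = sigma^2 * sum_{j=k..q} theta_j psi_{j-k}   (c_k = 0 for k > q),
using gamma(-m) = gamma(m).
Pure AR (q = 0): c_0 = sigma^2 = 2, c_k = 0 for k >= 1.
Equations for k = 0, 1, 2 (AR order 2, c_2 = 0):
  (E0) gamma(0) = phi_1 gamma(1) + phi_2 gamma(2) + c_0
  (E1) gamma(1) = phi_1 gamma(0) + phi_2 gamma(1) + c_1
  (E2) gamma(2) = phi_1 gamma(1) + phi_2 gamma(0)
From (E1): gamma(1) = A gamma(0) + B with
  A = phi_1 / (1 - phi_2) = -0.469 / 0.619 = -0.757674,   B = c_1 / (1 - phi_2) = 0 / 0.619 = 0.
Insert (E2) into (E0): gamma(0) (1 - phi_2^2) = phi_1 (1 + phi_2) gamma(1) + c_0.
  phi_1 (1 + phi_2) = (-0.469)(1.381) = -0.647689,   1 - phi_2^2 = 0.854839.
Replace gamma(1) by A gamma(0) + B and collect gamma(0):
  gamma(0) [0.854839 - (-0.647689)(-0.757674)] = c_0 = 2
  gamma(0) * 0.364102 = 2
  gamma(0) = 2 / 0.364102 = 5.492965.
  gamma(1) = A gamma(0) = (-0.757674)(5.492965) = -4.161875.
Therefore gamma(1) = -4.1619 (to 4 decimal places).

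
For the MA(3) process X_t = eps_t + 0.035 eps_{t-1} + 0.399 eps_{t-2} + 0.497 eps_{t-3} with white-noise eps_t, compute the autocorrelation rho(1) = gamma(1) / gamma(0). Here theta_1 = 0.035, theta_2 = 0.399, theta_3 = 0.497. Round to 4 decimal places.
\rho(1) = 0.1757

For an MA(q) process with theta_0 = 1, the autocovariance is
  gamma(k) = sigma^2 * sum_{i=0..q-k} theta_i * theta_{i+k},
and rho(k) = gamma(k) / gamma(0). Sigma^2 cancels.
  numerator   = (1)*(0.035) + (0.035)*(0.399) + (0.399)*(0.497) = 0.247268.
  denominator = (1)^2 + (0.035)^2 + (0.399)^2 + (0.497)^2 = 1.407435.
  rho(1) = 0.247268 / 1.407435 = 0.1757.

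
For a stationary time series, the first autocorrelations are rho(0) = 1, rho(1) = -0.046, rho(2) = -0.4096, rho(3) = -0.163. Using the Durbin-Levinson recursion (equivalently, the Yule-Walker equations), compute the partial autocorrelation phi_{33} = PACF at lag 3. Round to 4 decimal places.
\phi_{33} = -0.2519

The PACF at lag k is phi_{kk}, the last component of the solution
to the Yule-Walker system G_k phi = r_k where
  (G_k)_{ij} = rho(|i - j|), (r_k)_i = rho(i), i,j = 1..k.
Equivalently, Durbin-Levinson gives phi_{kk} iteratively:
  phi_{11} = rho(1)
  phi_{kk} = [rho(k) - sum_{j=1..k-1} phi_{k-1,j} rho(k-j)]
            / [1 - sum_{j=1..k-1} phi_{k-1,j} rho(j)],
  phi_{k,j} = phi_{k-1,j} - phi_{kk} phi_{k-1,k-j},  j = 1..k-1.
Step k = 1:
  phi_11 = rho(1) = -0.046.
Step k = 2:
  phi_22 = [rho(2) - phi_11 rho(1)] / [1 - phi_11 rho(1)] = [-0.4096 - (-0.046)(-0.046)] / [1 - (-0.046)(-0.046)]
         = -0.411716 / 0.997884 = -0.412589.
  Update: phi_21 = phi_11 - phi_22 phi_11 = -0.046 - (-0.412589)(-0.046) = -0.064979.
Step k = 3:
  phi_33 = [rho(3) - phi_21 rho(2) - phi_22 rho(1)] / [1 - phi_21 rho(1) - phi_22 rho(2)]
    numerator   = -0.163 - (-0.064979)(-0.4096) - (-0.412589)(-0.046) = -0.20859453
    denominator = 1 - (-0.064979)(-0.046) - (-0.412589)(-0.4096) = 0.82801449
  phi_33 = -0.20859453 / 0.82801449 = -0.2519.
Therefore phi_{33} = -0.2519.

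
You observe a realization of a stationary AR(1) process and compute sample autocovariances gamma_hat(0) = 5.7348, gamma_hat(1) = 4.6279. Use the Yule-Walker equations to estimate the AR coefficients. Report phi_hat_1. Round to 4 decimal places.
\hat\phi_{1} = 0.8070

The Yule-Walker equations for an AR(p) process read, in matrix form,
  Gamma_p phi = r_p,   with   (Gamma_p)_{ij} = gamma(|i - j|),
                       (r_p)_i = gamma(i),   i,j = 1..p.
Substitute the sample gammas (Toeplitz matrix and right-hand side of size 1):
  Gamma_p = [[5.7348]]
  r_p     = [4.6279]
With p = 1 this is the single equation gamma(0) phi_1 = gamma(1):
  phi_hat_1 = gamma(1) / gamma(0) = 4.6279 / 5.7348 = 0.8070.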